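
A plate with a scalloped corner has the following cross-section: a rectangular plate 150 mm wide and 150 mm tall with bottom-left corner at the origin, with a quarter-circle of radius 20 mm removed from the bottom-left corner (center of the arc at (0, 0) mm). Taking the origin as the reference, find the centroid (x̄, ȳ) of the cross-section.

plate: A = 150 × 150 = 22500.00, centroid at (75.00, 75.00).
removed quarter-circle: A = −¼π·20² = -314.16, centroid at (8.49, 8.49).
ΣA = 22185.84 mm², ΣAx̄ = 1684833.33 mm³, ΣAȳ = 1684833.33 mm³.
x̄ = 1684833.33/22185.84 = 75.94 mm; ȳ = 1684833.33/22185.84 = 75.94 mm.

x̄ = 75.94 mm, ȳ = 75.94 mm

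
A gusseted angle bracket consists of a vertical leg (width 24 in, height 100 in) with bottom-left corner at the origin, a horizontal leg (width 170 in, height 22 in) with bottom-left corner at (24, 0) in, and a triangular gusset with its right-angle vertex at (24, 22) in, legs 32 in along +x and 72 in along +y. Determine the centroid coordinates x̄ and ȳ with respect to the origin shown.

x̄ = 65.33 in, ȳ = 29.37 in

vertical leg: A = 24 × 100 = 2400.00, centroid at (12.00, 50.00).
horizontal leg: A = 170 × 22 = 3740.00, centroid at (109.00, 11.00).
gusset: A = ½·32·72 = 1152.00, centroid at (34.67, 46.00).
ΣA = 7292.00 in²
ΣAx̄ = (2400.00)(12.00) + (3740.00)(109.00) + (1152.00)(34.67) = 476396.00 in³
ΣAȳ = (2400.00)(50.00) + (3740.00)(11.00) + (1152.00)(46.00) = 214132.00 in³
x̄ = 476396.00 / 7292.00 = 65.33 in
ȳ = 214132.00 / 7292.00 = 29.37 in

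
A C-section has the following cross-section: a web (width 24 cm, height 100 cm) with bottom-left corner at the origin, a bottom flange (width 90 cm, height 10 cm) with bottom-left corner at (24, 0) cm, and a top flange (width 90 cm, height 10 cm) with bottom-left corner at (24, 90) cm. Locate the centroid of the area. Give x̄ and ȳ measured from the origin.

x̄ = 36.43 cm, ȳ = 50.00 cm

web: A = 24 × 100 = 2400.00, centroid at (12.00, 50.00).
bottom flange: A = 90 × 10 = 900.00, centroid at (69.00, 5.00).
top flange: A = 90 × 10 = 900.00, centroid at (69.00, 95.00).
ΣA = 4200.00 cm², ΣAx̄ = 153000.00 cm³, ΣAȳ = 210000.00 cm³.
x̄ = 153000.00/4200.00 = 36.43 cm; ȳ = 210000.00/4200.00 = 50.00 cm.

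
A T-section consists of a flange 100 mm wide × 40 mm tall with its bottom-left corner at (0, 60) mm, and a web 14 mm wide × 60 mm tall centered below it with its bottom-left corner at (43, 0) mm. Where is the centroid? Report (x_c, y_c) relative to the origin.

x_c = 50.00 mm, y_c = 71.32 mm

web: A = 14 × 60 = 840.00, centroid at (50.00, 30.00).
flange: A = 100 × 40 = 4000.00, centroid at (50.00, 80.00).
ΣA = 4840.00 mm², ΣAx_c = 242000.00 mm³, ΣAy_c = 345200.00 mm³.
x_c = 242000.00/4840.00 = 50.00 mm; y_c = 345200.00/4840.00 = 71.32 mm.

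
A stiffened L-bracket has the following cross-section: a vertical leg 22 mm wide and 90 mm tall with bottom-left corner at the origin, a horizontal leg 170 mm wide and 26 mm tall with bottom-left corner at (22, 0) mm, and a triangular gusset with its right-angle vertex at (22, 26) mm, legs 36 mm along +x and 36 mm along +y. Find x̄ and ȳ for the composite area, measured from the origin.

vertical leg: A = 22 × 90 = 1980.00, centroid at (11.00, 45.00).
horizontal leg: A = 170 × 26 = 4420.00, centroid at (107.00, 13.00).
gusset: A = ½·36·36 = 648.00, centroid at (34.00, 38.00).
ΣA = 7048.00 mm², ΣAx̄ = 516752.00 mm³, ΣAȳ = 171184.00 mm³.
x̄ = 516752.00/7048.00 = 73.32 mm; ȳ = 171184.00/7048.00 = 24.29 mm.

x̄ = 73.32 mm, ȳ = 24.29 mm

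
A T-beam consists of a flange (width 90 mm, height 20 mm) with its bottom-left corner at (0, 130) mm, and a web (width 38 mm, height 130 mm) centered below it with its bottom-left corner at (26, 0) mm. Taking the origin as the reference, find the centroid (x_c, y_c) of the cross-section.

web: A = 38 × 130 = 4940.00, centroid at (45.00, 65.00).
flange: A = 90 × 20 = 1800.00, centroid at (45.00, 140.00).
ΣA = 6740.00 mm², ΣAx_c = 303300.00 mm³, ΣAy_c = 573100.00 mm³.
x_c = 303300.00/6740.00 = 45.00 mm; y_c = 573100.00/6740.00 = 85.03 mm.

x_c = 45.00 mm, y_c = 85.03 mm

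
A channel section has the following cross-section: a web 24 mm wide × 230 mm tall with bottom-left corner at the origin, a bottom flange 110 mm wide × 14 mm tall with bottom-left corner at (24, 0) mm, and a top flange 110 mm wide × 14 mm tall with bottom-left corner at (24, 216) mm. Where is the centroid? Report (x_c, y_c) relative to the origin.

Part | A | x̄ᵢ | ȳᵢ | A·x̄ᵢ | A·ȳᵢ
web | 5520.00 | 12.00 | 115.00 | 66240.00 | 634800.00
bottom flange | 1540.00 | 79.00 | 7.00 | 121660.00 | 10780.00
top flange | 1540.00 | 79.00 | 223.00 | 121660.00 | 343420.00
Σ | 8600.00 |  |  | 309560.00 | 989000.00
x_c = 309560.00 / 8600.00 = 36.00 mm
y_c = 989000.00 / 8600.00 = 115.00 mm

x_c = 36.00 mm, y_c = 115.00 mm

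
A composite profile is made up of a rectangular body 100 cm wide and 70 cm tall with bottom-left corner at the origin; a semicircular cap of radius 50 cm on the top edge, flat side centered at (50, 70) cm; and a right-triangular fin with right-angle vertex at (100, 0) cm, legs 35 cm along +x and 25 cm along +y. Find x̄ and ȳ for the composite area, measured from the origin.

x̄ = 52.37 cm, ȳ = 53.40 cm

rectangular body: A = 100 × 70 = 7000.00, centroid at (50.00, 35.00).
semicircular top: A = ½π·50² = 3926.99, centroid at (50.00, 91.22).
triangular fin: A = ½·35·25 = 437.50, centroid at (111.67, 8.33).
ΣA = 11364.49 cm², ΣAx̄ = 595203.71 cm³, ΣAȳ = 606868.52 cm³.
x̄ = 595203.71/11364.49 = 52.37 cm; ȳ = 606868.52/11364.49 = 53.40 cm.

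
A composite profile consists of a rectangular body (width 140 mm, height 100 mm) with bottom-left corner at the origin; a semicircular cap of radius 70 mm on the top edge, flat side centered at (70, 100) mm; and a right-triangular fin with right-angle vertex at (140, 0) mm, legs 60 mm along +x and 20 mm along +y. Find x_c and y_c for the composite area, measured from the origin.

Part | A | x̄ᵢ | ȳᵢ | A·x̄ᵢ | A·ȳᵢ
rectangular body | 14000.00 | 70.00 | 50.00 | 980000.00 | 700000.00
semicircular top | 7696.90 | 70.00 | 129.71 | 538783.14 | 998356.87
triangular fin | 600.00 | 160.00 | 6.67 | 96000.00 | 4000.00
Σ | 22296.90 |  |  | 1614783.14 | 1702356.87
x_c = 1614783.14 / 22296.90 = 72.42 mm
y_c = 1702356.87 / 22296.90 = 76.35 mm

x_c = 72.42 mm, y_c = 76.35 mm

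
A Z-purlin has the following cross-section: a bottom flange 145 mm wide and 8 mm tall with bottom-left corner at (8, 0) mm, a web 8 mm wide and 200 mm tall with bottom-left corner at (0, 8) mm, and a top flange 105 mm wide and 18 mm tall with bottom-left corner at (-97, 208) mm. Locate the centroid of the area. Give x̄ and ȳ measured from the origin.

x̄ = 3.37 mm, ȳ = 126.36 mm

bottom flange: A = 145 × 8 = 1160.00, centroid at (80.50, 4.00).
web: A = 8 × 200 = 1600.00, centroid at (4.00, 108.00).
top flange: A = 105 × 18 = 1890.00, centroid at (-44.50, 217.00).
ΣA = 4650.00 mm²
ΣAx̄ = (1160.00)(80.50) + (1600.00)(4.00) + (1890.00)(-44.50) = 15675.00 mm³
ΣAȳ = (1160.00)(4.00) + (1600.00)(108.00) + (1890.00)(217.00) = 587570.00 mm³
x̄ = 15675.00 / 4650.00 = 3.37 mm
ȳ = 587570.00 / 4650.00 = 126.36 mm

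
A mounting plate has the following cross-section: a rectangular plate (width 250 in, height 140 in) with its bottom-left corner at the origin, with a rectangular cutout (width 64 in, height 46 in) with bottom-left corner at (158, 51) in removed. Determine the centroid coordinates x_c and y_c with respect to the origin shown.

x_c = 119.03 in, y_c = 69.63 in

Part | A | x̄ᵢ | ȳᵢ | A·x̄ᵢ | A·ȳᵢ
plate | 35000.00 | 125.00 | 70.00 | 4375000.00 | 2450000.00
hole | -2944.00 | 190.00 | 74.00 | -559360.00 | -217856.00
Σ | 32056.00 |  |  | 3815640.00 | 2232144.00
x_c = 3815640.00 / 32056.00 = 119.03 in
y_c = 2232144.00 / 32056.00 = 69.63 in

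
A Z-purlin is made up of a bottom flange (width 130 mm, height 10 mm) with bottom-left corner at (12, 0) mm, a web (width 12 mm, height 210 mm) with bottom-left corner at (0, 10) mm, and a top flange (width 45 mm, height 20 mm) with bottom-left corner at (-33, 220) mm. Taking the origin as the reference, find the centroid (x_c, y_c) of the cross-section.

x_c = 22.41 mm, y_c = 106.63 mm

bottom flange: A = 130 × 10 = 1300.00, centroid at (77.00, 5.00).
web: A = 12 × 210 = 2520.00, centroid at (6.00, 115.00).
top flange: A = 45 × 20 = 900.00, centroid at (-10.50, 230.00).
ΣA = 4720.00 mm², ΣAx_c = 105770.00 mm³, ΣAy_c = 503300.00 mm³.
x_c = 105770.00/4720.00 = 22.41 mm; y_c = 503300.00/4720.00 = 106.63 mm.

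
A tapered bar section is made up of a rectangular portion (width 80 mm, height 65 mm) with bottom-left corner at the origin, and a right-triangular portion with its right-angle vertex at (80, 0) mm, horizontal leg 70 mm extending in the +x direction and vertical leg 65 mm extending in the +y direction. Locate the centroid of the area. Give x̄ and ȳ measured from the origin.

x̄ = 59.28 mm, ȳ = 29.20 mm

Part | A | x̄ᵢ | ȳᵢ | A·x̄ᵢ | A·ȳᵢ
rectangular portion | 5200.00 | 40.00 | 32.50 | 208000.00 | 169000.00
triangular portion | 2275.00 | 103.33 | 21.67 | 235083.33 | 49291.67
Σ | 7475.00 |  |  | 443083.33 | 218291.67
x̄ = 443083.33 / 7475.00 = 59.28 mm
ȳ = 218291.67 / 7475.00 = 29.20 mm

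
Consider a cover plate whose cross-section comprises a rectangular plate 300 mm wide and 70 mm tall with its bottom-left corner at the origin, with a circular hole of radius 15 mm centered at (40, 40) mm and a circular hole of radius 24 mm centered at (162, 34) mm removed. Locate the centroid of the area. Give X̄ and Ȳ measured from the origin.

X̄ = 153.03 mm, Ȳ = 34.91 mm

Part | A | x̄ᵢ | ȳᵢ | A·x̄ᵢ | A·ȳᵢ
plate | 21000.00 | 150.00 | 35.00 | 3150000.00 | 735000.00
hole 1 | -706.86 | 40.00 | 40.00 | -28274.33 | -28274.33
hole 2 | -1809.56 | 162.00 | 34.00 | -293148.29 | -61524.95
Σ | 18483.58 |  |  | 2828577.37 | 645200.72
X̄ = 2828577.37 / 18483.58 = 153.03 mm
Ȳ = 645200.72 / 18483.58 = 34.91 mm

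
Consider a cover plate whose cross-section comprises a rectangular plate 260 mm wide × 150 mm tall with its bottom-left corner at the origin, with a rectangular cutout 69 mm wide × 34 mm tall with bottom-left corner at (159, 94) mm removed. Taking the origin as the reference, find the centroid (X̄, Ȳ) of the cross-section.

Part | A | x̄ᵢ | ȳᵢ | A·x̄ᵢ | A·ȳᵢ
plate | 39000.00 | 130.00 | 75.00 | 5070000.00 | 2925000.00
hole | -2346.00 | 193.50 | 111.00 | -453951.00 | -260406.00
Σ | 36654.00 |  |  | 4616049.00 | 2664594.00
X̄ = 4616049.00 / 36654.00 = 125.94 mm
Ȳ = 2664594.00 / 36654.00 = 72.70 mm

X̄ = 125.94 mm, Ȳ = 72.70 mm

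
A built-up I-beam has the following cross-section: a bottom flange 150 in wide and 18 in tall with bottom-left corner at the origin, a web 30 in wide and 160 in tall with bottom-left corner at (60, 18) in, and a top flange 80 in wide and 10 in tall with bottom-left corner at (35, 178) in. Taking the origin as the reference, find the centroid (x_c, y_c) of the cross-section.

x_c = 75.00 in, y_c = 77.24 in

Part | A | x̄ᵢ | ȳᵢ | A·x̄ᵢ | A·ȳᵢ
bottom flange | 2700.00 | 75.00 | 9.00 | 202500.00 | 24300.00
web | 4800.00 | 75.00 | 98.00 | 360000.00 | 470400.00
top flange | 800.00 | 75.00 | 183.00 | 60000.00 | 146400.00
Σ | 8300.00 |  |  | 622500.00 | 641100.00
x_c = 622500.00 / 8300.00 = 75.00 in
y_c = 641100.00 / 8300.00 = 77.24 in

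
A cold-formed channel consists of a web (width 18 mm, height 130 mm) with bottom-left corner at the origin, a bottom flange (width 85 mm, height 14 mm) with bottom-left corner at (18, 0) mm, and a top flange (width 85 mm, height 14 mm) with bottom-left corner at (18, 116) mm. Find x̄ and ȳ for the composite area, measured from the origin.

x̄ = 34.97 mm, ȳ = 65.00 mm

web: A = 18 × 130 = 2340.00, centroid at (9.00, 65.00).
bottom flange: A = 85 × 14 = 1190.00, centroid at (60.50, 7.00).
top flange: A = 85 × 14 = 1190.00, centroid at (60.50, 123.00).
ΣA = 4720.00 mm², ΣAx̄ = 165050.00 mm³, ΣAȳ = 306800.00 mm³.
x̄ = 165050.00/4720.00 = 34.97 mm; ȳ = 306800.00/4720.00 = 65.00 mm.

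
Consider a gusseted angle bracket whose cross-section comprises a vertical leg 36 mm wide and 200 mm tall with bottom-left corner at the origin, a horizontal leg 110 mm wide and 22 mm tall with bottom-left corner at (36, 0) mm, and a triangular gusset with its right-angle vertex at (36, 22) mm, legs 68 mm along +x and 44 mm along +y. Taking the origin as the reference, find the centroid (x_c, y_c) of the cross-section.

Part | A | x̄ᵢ | ȳᵢ | A·x̄ᵢ | A·ȳᵢ
vertical leg | 7200.00 | 18.00 | 100.00 | 129600.00 | 720000.00
horizontal leg | 2420.00 | 91.00 | 11.00 | 220220.00 | 26620.00
gusset | 1496.00 | 58.67 | 36.67 | 87765.33 | 54853.33
Σ | 11116.00 |  |  | 437585.33 | 801473.33
x_c = 437585.33 / 11116.00 = 39.37 mm
y_c = 801473.33 / 11116.00 = 72.10 mm

x_c = 39.37 mm, y_c = 72.10 mm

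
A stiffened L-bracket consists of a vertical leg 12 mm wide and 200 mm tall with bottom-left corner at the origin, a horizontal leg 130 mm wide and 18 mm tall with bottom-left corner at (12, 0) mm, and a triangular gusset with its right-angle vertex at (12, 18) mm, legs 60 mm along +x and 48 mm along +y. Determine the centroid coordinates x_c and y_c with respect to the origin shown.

vertical leg: A = 12 × 200 = 2400.00, centroid at (6.00, 100.00).
horizontal leg: A = 130 × 18 = 2340.00, centroid at (77.00, 9.00).
gusset: A = ½·60·48 = 1440.00, centroid at (32.00, 34.00).
ΣA = 6180.00 mm², ΣAx_c = 240660.00 mm³, ΣAy_c = 310020.00 mm³.
x_c = 240660.00/6180.00 = 38.94 mm; y_c = 310020.00/6180.00 = 50.17 mm.

x_c = 38.94 mm, y_c = 50.17 mm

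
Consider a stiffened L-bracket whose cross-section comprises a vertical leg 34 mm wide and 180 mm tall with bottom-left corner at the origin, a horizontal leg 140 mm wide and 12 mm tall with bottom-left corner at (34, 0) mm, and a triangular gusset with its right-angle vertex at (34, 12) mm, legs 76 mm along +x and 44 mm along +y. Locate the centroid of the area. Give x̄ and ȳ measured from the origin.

x̄ = 39.90 mm, ȳ = 63.92 mm

vertical leg: A = 34 × 180 = 6120.00, centroid at (17.00, 90.00).
horizontal leg: A = 140 × 12 = 1680.00, centroid at (104.00, 6.00).
gusset: A = ½·76·44 = 1672.00, centroid at (59.33, 26.67).
ΣA = 9472.00 mm²
ΣAx̄ = (6120.00)(17.00) + (1680.00)(104.00) + (1672.00)(59.33) = 377965.33 mm³
ΣAȳ = (6120.00)(90.00) + (1680.00)(6.00) + (1672.00)(26.67) = 605466.67 mm³
x̄ = 377965.33 / 9472.00 = 39.90 mm
ȳ = 605466.67 / 9472.00 = 63.92 mm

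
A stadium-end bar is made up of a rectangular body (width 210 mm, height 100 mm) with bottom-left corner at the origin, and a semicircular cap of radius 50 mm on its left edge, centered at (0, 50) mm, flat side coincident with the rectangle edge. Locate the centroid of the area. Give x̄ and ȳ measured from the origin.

x̄ = 85.12 mm, ȳ = 50.00 mm

rectangular body: A = 210 × 100 = 21000.00, centroid at (105.00, 50.00).
semicircular end: A = ½π·50² = 3926.99, centroid at (-21.22, 50.00).
ΣA = 24926.99 mm²
ΣAx̄ = (21000.00)(105.00) + (3926.99)(-21.22) = 2121666.67 mm³
ΣAȳ = (21000.00)(50.00) + (3926.99)(50.00) = 1246349.54 mm³
x̄ = 2121666.67 / 24926.99 = 85.12 mm
ȳ = 1246349.54 / 24926.99 = 50.00 mm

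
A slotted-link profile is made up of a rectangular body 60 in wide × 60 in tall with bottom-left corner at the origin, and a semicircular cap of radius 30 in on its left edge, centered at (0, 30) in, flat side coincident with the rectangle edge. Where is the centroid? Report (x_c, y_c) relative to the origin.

x_c = 17.95 in, y_c = 30.00 in

rectangular body: A = 60 × 60 = 3600.00, centroid at (30.00, 30.00).
semicircular end: A = ½π·30² = 1413.72, centroid at (-12.73, 30.00).
ΣA = 5013.72 in²
ΣAx_c = (3600.00)(30.00) + (1413.72)(-12.73) = 90000.00 in³
ΣAy_c = (3600.00)(30.00) + (1413.72)(30.00) = 150411.50 in³
x_c = 90000.00 / 5013.72 = 17.95 in
y_c = 150411.50 / 5013.72 = 30.00 in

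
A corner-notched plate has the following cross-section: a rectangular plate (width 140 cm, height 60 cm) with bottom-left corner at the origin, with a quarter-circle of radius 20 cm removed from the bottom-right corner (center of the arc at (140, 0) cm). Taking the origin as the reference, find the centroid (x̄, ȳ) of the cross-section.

plate: A = 140 × 60 = 8400.00, centroid at (70.00, 30.00).
removed quarter-circle: A = −¼π·20² = -314.16, centroid at (131.51, 8.49).
ΣA = 8085.84 cm²
ΣAx̄ = (8400.00)(70.00) + (-314.16)(131.51) = 546684.37 cm³
ΣAȳ = (8400.00)(30.00) + (-314.16)(8.49) = 249333.33 cm³
x̄ = 546684.37 / 8085.84 = 67.61 cm
ȳ = 249333.33 / 8085.84 = 30.84 cm

x̄ = 67.61 cm, ȳ = 30.84 cm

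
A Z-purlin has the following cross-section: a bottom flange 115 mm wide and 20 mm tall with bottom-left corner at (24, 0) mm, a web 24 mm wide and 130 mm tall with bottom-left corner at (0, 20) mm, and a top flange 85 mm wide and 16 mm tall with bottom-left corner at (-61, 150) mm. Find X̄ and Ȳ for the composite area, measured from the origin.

X̄ = 29.46 mm, Ȳ = 74.20 mm

Part | A | x̄ᵢ | ȳᵢ | A·x̄ᵢ | A·ȳᵢ
bottom flange | 2300.00 | 81.50 | 10.00 | 187450.00 | 23000.00
web | 3120.00 | 12.00 | 85.00 | 37440.00 | 265200.00
top flange | 1360.00 | -18.50 | 158.00 | -25160.00 | 214880.00
Σ | 6780.00 |  |  | 199730.00 | 503080.00
X̄ = 199730.00 / 6780.00 = 29.46 mm
Ȳ = 503080.00 / 6780.00 = 74.20 mm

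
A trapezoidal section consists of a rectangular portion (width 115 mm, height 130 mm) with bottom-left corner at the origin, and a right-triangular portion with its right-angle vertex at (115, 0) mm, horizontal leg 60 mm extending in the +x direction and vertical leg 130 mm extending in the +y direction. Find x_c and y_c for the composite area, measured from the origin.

x_c = 73.53 mm, y_c = 60.52 mm

rectangular portion: A = 115 × 130 = 14950.00, centroid at (57.50, 65.00).
triangular portion: A = ½·60·130 = 3900.00, centroid at (135.00, 43.33).
ΣA = 18850.00 mm², ΣAx_c = 1386125.00 mm³, ΣAy_c = 1140750.00 mm³.
x_c = 1386125.00/18850.00 = 73.53 mm; y_c = 1140750.00/18850.00 = 60.52 mm.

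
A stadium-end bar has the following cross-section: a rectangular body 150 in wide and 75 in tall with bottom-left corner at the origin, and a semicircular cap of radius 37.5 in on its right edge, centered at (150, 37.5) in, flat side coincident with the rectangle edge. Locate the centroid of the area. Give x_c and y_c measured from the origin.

Part | A | x̄ᵢ | ȳᵢ | A·x̄ᵢ | A·ȳᵢ
rectangular body | 11250.00 | 75.00 | 37.50 | 843750.00 | 421875.00
semicircular end | 2208.93 | 165.92 | 37.50 | 366496.10 | 82834.96
Σ | 13458.93 |  |  | 1210246.10 | 504709.96
x_c = 1210246.10 / 13458.93 = 89.92 in
y_c = 504709.96 / 13458.93 = 37.50 in

x_c = 89.92 in, y_c = 37.50 in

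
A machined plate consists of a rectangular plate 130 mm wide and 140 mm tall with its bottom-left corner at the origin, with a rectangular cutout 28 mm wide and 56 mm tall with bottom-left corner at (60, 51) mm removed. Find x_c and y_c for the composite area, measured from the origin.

x_c = 64.15 mm, y_c = 69.15 mm

plate: A = 130 × 140 = 18200.00, centroid at (65.00, 70.00).
hole: A = −(28 × 56) = -1568.00, centroid at (74.00, 79.00).
ΣA = 16632.00 mm², ΣAx_c = 1066968.00 mm³, ΣAy_c = 1150128.00 mm³.
x_c = 1066968.00/16632.00 = 64.15 mm; y_c = 1150128.00/16632.00 = 69.15 mm.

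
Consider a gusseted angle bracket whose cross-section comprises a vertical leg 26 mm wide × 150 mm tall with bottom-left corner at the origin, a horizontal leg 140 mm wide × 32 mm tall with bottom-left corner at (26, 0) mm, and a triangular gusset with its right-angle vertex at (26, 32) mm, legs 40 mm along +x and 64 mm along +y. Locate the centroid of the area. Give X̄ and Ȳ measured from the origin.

Part | A | x̄ᵢ | ȳᵢ | A·x̄ᵢ | A·ȳᵢ
vertical leg | 3900.00 | 13.00 | 75.00 | 50700.00 | 292500.00
horizontal leg | 4480.00 | 96.00 | 16.00 | 430080.00 | 71680.00
gusset | 1280.00 | 39.33 | 53.33 | 50346.67 | 68266.67
Σ | 9660.00 |  |  | 531126.67 | 432446.67
X̄ = 531126.67 / 9660.00 = 54.98 mm
Ȳ = 432446.67 / 9660.00 = 44.77 mm

X̄ = 54.98 mm, Ȳ = 44.77 mm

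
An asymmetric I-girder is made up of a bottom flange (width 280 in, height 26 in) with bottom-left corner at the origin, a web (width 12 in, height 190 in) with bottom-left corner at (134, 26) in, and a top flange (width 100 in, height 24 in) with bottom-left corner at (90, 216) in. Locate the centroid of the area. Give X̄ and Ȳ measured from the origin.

X̄ = 140.00 in, Ȳ = 76.73 in

bottom flange: A = 280 × 26 = 7280.00, centroid at (140.00, 13.00).
web: A = 12 × 190 = 2280.00, centroid at (140.00, 121.00).
top flange: A = 100 × 24 = 2400.00, centroid at (140.00, 228.00).
ΣA = 11960.00 in², ΣAX̄ = 1674400.00 in³, ΣAȲ = 917720.00 in³.
X̄ = 1674400.00/11960.00 = 140.00 in; Ȳ = 917720.00/11960.00 = 76.73 in.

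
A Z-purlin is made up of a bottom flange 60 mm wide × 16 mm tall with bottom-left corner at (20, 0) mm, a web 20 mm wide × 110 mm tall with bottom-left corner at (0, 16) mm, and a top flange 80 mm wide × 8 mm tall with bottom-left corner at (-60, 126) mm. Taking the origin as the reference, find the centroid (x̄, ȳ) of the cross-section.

x̄ = 15.05 mm, ȳ = 65.02 mm

bottom flange: A = 60 × 16 = 960.00, centroid at (50.00, 8.00).
web: A = 20 × 110 = 2200.00, centroid at (10.00, 71.00).
top flange: A = 80 × 8 = 640.00, centroid at (-20.00, 130.00).
ΣA = 3800.00 mm²
ΣAx̄ = (960.00)(50.00) + (2200.00)(10.00) + (640.00)(-20.00) = 57200.00 mm³
ΣAȳ = (960.00)(8.00) + (2200.00)(71.00) + (640.00)(130.00) = 247080.00 mm³
x̄ = 57200.00 / 3800.00 = 15.05 mm
ȳ = 247080.00 / 3800.00 = 65.02 mm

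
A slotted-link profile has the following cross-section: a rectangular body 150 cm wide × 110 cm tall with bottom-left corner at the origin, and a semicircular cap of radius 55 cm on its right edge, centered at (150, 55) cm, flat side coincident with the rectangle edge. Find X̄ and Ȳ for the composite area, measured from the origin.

rectangular body: A = 150 × 110 = 16500.00, centroid at (75.00, 55.00).
semicircular end: A = ½π·55² = 4751.66, centroid at (173.34, 55.00).
ΣA = 21251.66 cm²
ΣAX̄ = (16500.00)(75.00) + (4751.66)(173.34) = 2061165.50 cm³
ΣAȲ = (16500.00)(55.00) + (4751.66)(55.00) = 1168841.24 cm³
X̄ = 2061165.50 / 21251.66 = 96.99 cm
Ȳ = 1168841.24 / 21251.66 = 55.00 cm

X̄ = 96.99 cm, Ȳ = 55.00 cm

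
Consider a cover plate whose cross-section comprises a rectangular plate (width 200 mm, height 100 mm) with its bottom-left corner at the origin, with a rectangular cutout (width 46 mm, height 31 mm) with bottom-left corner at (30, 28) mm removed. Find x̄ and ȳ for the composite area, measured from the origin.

x̄ = 103.61 mm, ȳ = 50.50 mm

Part | A | x̄ᵢ | ȳᵢ | A·x̄ᵢ | A·ȳᵢ
plate | 20000.00 | 100.00 | 50.00 | 2000000.00 | 1000000.00
hole | -1426.00 | 53.00 | 43.50 | -75578.00 | -62031.00
Σ | 18574.00 |  |  | 1924422.00 | 937969.00
x̄ = 1924422.00 / 18574.00 = 103.61 mm
ȳ = 937969.00 / 18574.00 = 50.50 mm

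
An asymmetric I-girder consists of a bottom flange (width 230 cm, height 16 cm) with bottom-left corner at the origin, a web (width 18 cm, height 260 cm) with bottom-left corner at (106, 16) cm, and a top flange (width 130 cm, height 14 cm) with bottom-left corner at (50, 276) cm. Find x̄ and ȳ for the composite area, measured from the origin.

x̄ = 115.00 cm, ȳ = 120.61 cm

Part | A | x̄ᵢ | ȳᵢ | A·x̄ᵢ | A·ȳᵢ
bottom flange | 3680.00 | 115.00 | 8.00 | 423200.00 | 29440.00
web | 4680.00 | 115.00 | 146.00 | 538200.00 | 683280.00
top flange | 1820.00 | 115.00 | 283.00 | 209300.00 | 515060.00
Σ | 10180.00 |  |  | 1170700.00 | 1227780.00
x̄ = 1170700.00 / 10180.00 = 115.00 cm
ȳ = 1227780.00 / 10180.00 = 120.61 cm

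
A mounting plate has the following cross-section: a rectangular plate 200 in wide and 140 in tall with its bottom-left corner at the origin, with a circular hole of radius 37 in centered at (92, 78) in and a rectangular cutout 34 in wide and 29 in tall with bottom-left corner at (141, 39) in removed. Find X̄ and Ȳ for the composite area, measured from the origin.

plate: A = 200 × 140 = 28000.00, centroid at (100.00, 70.00).
hole 1: A = −π·37² = -4300.84, centroid at (92.00, 78.00).
hole 2: A = −(34 × 29) = -986.00, centroid at (158.00, 53.50).
ΣA = 22713.16 in²
ΣAX̄ = (28000.00)(100.00) + (-4300.84)(92.00) + (-986.00)(158.00) = 2248534.69 in³
ΣAȲ = (28000.00)(70.00) + (-4300.84)(78.00) + (-986.00)(53.50) = 1571783.45 in³
X̄ = 2248534.69 / 22713.16 = 99.00 in
Ȳ = 1571783.45 / 22713.16 = 69.20 in

X̄ = 99.00 in, Ȳ = 69.20 in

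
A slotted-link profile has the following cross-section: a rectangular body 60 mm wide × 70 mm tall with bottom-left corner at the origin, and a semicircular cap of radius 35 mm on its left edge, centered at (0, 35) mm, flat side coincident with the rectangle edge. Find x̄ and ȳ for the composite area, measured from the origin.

rectangular body: A = 60 × 70 = 4200.00, centroid at (30.00, 35.00).
semicircular end: A = ½π·35² = 1924.23, centroid at (-14.85, 35.00).
ΣA = 6124.23 mm²
ΣAx̄ = (4200.00)(30.00) + (1924.23)(-14.85) = 97416.67 mm³
ΣAȳ = (4200.00)(35.00) + (1924.23)(35.00) = 214347.89 mm³
x̄ = 97416.67 / 6124.23 = 15.91 mm
ȳ = 214347.89 / 6124.23 = 35.00 mm

x̄ = 15.91 mm, ȳ = 35.00 mm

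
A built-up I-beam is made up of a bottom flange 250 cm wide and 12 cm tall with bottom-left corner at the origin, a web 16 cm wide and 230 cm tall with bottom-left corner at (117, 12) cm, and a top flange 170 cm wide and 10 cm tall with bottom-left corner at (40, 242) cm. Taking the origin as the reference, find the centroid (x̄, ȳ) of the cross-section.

bottom flange: A = 250 × 12 = 3000.00, centroid at (125.00, 6.00).
web: A = 16 × 230 = 3680.00, centroid at (125.00, 127.00).
top flange: A = 170 × 10 = 1700.00, centroid at (125.00, 247.00).
ΣA = 8380.00 cm²
ΣAx̄ = (3000.00)(125.00) + (3680.00)(125.00) + (1700.00)(125.00) = 1047500.00 cm³
ΣAȳ = (3000.00)(6.00) + (3680.00)(127.00) + (1700.00)(247.00) = 905260.00 cm³
x̄ = 1047500.00 / 8380.00 = 125.00 cm
ȳ = 905260.00 / 8380.00 = 108.03 cm

x̄ = 125.00 cm, ȳ = 108.03 cm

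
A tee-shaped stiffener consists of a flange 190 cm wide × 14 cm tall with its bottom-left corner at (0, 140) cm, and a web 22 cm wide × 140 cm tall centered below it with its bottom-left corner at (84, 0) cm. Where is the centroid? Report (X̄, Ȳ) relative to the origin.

web: A = 22 × 140 = 3080.00, centroid at (95.00, 70.00).
flange: A = 190 × 14 = 2660.00, centroid at (95.00, 147.00).
ΣA = 5740.00 cm², ΣAX̄ = 545300.00 cm³, ΣAȲ = 606620.00 cm³.
X̄ = 545300.00/5740.00 = 95.00 cm; Ȳ = 606620.00/5740.00 = 105.68 cm.

X̄ = 95.00 cm, Ȳ = 105.68 cm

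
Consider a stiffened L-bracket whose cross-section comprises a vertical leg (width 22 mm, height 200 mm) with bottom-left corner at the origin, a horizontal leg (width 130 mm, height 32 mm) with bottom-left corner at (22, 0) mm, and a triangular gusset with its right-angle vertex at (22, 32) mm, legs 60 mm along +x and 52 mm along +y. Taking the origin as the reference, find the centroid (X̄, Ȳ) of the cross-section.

X̄ = 47.02 mm, Ȳ = 57.66 mm

vertical leg: A = 22 × 200 = 4400.00, centroid at (11.00, 100.00).
horizontal leg: A = 130 × 32 = 4160.00, centroid at (87.00, 16.00).
gusset: A = ½·60·52 = 1560.00, centroid at (42.00, 49.33).
ΣA = 10120.00 mm²
ΣAX̄ = (4400.00)(11.00) + (4160.00)(87.00) + (1560.00)(42.00) = 475840.00 mm³
ΣAȲ = (4400.00)(100.00) + (4160.00)(16.00) + (1560.00)(49.33) = 583520.00 mm³
X̄ = 475840.00 / 10120.00 = 47.02 mm
Ȳ = 583520.00 / 10120.00 = 57.66 mm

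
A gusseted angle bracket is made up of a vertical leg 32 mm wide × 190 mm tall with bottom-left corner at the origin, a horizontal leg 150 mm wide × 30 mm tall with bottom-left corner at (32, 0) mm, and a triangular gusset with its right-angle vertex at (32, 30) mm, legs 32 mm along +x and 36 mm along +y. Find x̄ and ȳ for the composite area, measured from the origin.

x̄ = 54.08 mm, ȳ = 59.99 mm

Part | A | x̄ᵢ | ȳᵢ | A·x̄ᵢ | A·ȳᵢ
vertical leg | 6080.00 | 16.00 | 95.00 | 97280.00 | 577600.00
horizontal leg | 4500.00 | 107.00 | 15.00 | 481500.00 | 67500.00
gusset | 576.00 | 42.67 | 42.00 | 24576.00 | 24192.00
Σ | 11156.00 |  |  | 603356.00 | 669292.00
x̄ = 603356.00 / 11156.00 = 54.08 mm
ȳ = 669292.00 / 11156.00 = 59.99 mm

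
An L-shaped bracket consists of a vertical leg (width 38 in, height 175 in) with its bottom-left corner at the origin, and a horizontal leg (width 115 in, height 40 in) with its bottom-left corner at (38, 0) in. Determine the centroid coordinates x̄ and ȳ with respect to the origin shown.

vertical leg: A = 38 × 175 = 6650.00, centroid at (19.00, 87.50).
horizontal leg: A = 115 × 40 = 4600.00, centroid at (95.50, 20.00).
ΣA = 11250.00 in²
ΣAx̄ = (6650.00)(19.00) + (4600.00)(95.50) = 565650.00 in³
ΣAȳ = (6650.00)(87.50) + (4600.00)(20.00) = 673875.00 in³
x̄ = 565650.00 / 11250.00 = 50.28 in
ȳ = 673875.00 / 11250.00 = 59.90 in

x̄ = 50.28 in, ȳ = 59.90 in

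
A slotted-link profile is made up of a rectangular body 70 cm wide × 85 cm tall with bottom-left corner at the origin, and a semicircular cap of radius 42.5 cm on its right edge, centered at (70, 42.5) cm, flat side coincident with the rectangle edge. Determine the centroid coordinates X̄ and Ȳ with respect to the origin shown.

X̄ = 52.12 cm, Ȳ = 42.50 cm

rectangular body: A = 70 × 85 = 5950.00, centroid at (35.00, 42.50).
semicircular end: A = ½π·42.5² = 2837.25, centroid at (88.04, 42.50).
ΣA = 8787.25 cm², ΣAX̄ = 458034.64 cm³, ΣAȲ = 373458.16 cm³.
X̄ = 458034.64/8787.25 = 52.12 cm; Ȳ = 373458.16/8787.25 = 42.50 cm.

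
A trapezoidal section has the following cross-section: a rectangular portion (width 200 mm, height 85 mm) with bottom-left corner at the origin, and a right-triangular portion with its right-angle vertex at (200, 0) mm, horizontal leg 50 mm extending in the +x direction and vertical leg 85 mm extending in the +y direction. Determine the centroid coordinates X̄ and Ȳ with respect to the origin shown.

rectangular portion: A = 200 × 85 = 17000.00, centroid at (100.00, 42.50).
triangular portion: A = ½·50·85 = 2125.00, centroid at (216.67, 28.33).
ΣA = 19125.00 mm²
ΣAX̄ = (17000.00)(100.00) + (2125.00)(216.67) = 2160416.67 mm³
ΣAȲ = (17000.00)(42.50) + (2125.00)(28.33) = 782708.33 mm³
X̄ = 2160416.67 / 19125.00 = 112.96 mm
Ȳ = 782708.33 / 19125.00 = 40.93 mm

X̄ = 112.96 mm, Ȳ = 40.93 mm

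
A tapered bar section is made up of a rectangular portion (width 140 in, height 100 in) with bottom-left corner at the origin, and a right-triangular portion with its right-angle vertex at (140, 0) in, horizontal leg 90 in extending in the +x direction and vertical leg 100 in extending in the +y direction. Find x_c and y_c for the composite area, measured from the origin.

rectangular portion: A = 140 × 100 = 14000.00, centroid at (70.00, 50.00).
triangular portion: A = ½·90·100 = 4500.00, centroid at (170.00, 33.33).
ΣA = 18500.00 in²
ΣAx_c = (14000.00)(70.00) + (4500.00)(170.00) = 1745000.00 in³
ΣAy_c = (14000.00)(50.00) + (4500.00)(33.33) = 850000.00 in³
x_c = 1745000.00 / 18500.00 = 94.32 in
y_c = 850000.00 / 18500.00 = 45.95 in

x_c = 94.32 in, y_c = 45.95 in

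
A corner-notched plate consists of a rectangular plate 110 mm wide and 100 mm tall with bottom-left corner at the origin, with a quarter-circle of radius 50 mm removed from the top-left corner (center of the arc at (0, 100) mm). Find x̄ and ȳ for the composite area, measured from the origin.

Part | A | x̄ᵢ | ȳᵢ | A·x̄ᵢ | A·ȳᵢ
plate | 11000.00 | 55.00 | 50.00 | 605000.00 | 550000.00
removed quarter-circle | -1963.50 | 21.22 | 78.78 | -41666.67 | -154682.87
Σ | 9036.50 |  |  | 563333.33 | 395317.13
x̄ = 563333.33 / 9036.50 = 62.34 mm
ȳ = 395317.13 / 9036.50 = 43.75 mm

x̄ = 62.34 mm, ȳ = 43.75 mm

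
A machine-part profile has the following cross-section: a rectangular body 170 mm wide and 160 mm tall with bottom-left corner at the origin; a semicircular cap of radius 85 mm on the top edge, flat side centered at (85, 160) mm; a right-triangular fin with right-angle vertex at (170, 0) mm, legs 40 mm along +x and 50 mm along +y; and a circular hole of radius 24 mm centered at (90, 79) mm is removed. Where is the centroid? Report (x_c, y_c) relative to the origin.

rectangular body: A = 170 × 160 = 27200.00, centroid at (85.00, 80.00).
semicircular top: A = ½π·85² = 11349.00, centroid at (85.00, 196.08).
triangular fin: A = ½·40·50 = 1000.00, centroid at (183.33, 16.67).
hole: A = −π·24² = -1809.56, centroid at (90.00, 79.00).
ΣA = 37739.45 mm², ΣAx_c = 3297138.46 mm³, ΣAy_c = 4274968.85 mm³.
x_c = 3297138.46/37739.45 = 87.37 mm; y_c = 4274968.85/37739.45 = 113.28 mm.

x_c = 87.37 mm, y_c = 113.28 mm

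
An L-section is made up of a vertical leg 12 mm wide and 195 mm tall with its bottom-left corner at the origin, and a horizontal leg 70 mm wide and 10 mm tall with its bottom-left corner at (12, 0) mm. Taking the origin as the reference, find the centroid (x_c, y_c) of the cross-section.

Part | A | x̄ᵢ | ȳᵢ | A·x̄ᵢ | A·ȳᵢ
vertical leg | 2340.00 | 6.00 | 97.50 | 14040.00 | 228150.00
horizontal leg | 700.00 | 47.00 | 5.00 | 32900.00 | 3500.00
Σ | 3040.00 |  |  | 46940.00 | 231650.00
x_c = 46940.00 / 3040.00 = 15.44 mm
y_c = 231650.00 / 3040.00 = 76.20 mm

x_c = 15.44 mm, y_c = 76.20 mm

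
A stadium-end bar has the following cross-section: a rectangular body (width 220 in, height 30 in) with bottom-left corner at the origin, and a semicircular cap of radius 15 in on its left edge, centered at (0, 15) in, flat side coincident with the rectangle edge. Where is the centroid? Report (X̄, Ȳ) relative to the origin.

X̄ = 104.09 in, Ȳ = 15.00 in

rectangular body: A = 220 × 30 = 6600.00, centroid at (110.00, 15.00).
semicircular end: A = ½π·15² = 353.43, centroid at (-6.37, 15.00).
ΣA = 6953.43 in², ΣAX̄ = 723750.00 in³, ΣAȲ = 104301.44 in³.
X̄ = 723750.00/6953.43 = 104.09 in; Ȳ = 104301.44/6953.43 = 15.00 in.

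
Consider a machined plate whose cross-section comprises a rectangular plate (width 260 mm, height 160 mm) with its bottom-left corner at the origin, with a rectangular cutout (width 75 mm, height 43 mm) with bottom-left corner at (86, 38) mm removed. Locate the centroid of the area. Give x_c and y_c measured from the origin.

plate: A = 260 × 160 = 41600.00, centroid at (130.00, 80.00).
hole: A = −(75 × 43) = -3225.00, centroid at (123.50, 59.50).
ΣA = 38375.00 mm², ΣAx_c = 5009712.50 mm³, ΣAy_c = 3136112.50 mm³.
x_c = 5009712.50/38375.00 = 130.55 mm; y_c = 3136112.50/38375.00 = 81.72 mm.

x_c = 130.55 mm, y_c = 81.72 mm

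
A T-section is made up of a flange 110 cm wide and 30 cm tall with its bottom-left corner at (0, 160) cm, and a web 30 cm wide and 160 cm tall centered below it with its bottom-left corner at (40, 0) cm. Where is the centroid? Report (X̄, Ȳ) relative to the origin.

X̄ = 55.00 cm, Ȳ = 118.70 cm

Part | A | x̄ᵢ | ȳᵢ | A·x̄ᵢ | A·ȳᵢ
web | 4800.00 | 55.00 | 80.00 | 264000.00 | 384000.00
flange | 3300.00 | 55.00 | 175.00 | 181500.00 | 577500.00
Σ | 8100.00 |  |  | 445500.00 | 961500.00
X̄ = 445500.00 / 8100.00 = 55.00 cm
Ȳ = 961500.00 / 8100.00 = 118.70 cm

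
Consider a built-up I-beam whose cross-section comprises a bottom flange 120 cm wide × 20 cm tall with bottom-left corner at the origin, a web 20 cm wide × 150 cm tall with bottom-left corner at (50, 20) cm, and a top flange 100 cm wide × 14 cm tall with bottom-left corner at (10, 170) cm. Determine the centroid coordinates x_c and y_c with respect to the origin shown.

bottom flange: A = 120 × 20 = 2400.00, centroid at (60.00, 10.00).
web: A = 20 × 150 = 3000.00, centroid at (60.00, 95.00).
top flange: A = 100 × 14 = 1400.00, centroid at (60.00, 177.00).
ΣA = 6800.00 cm², ΣAx_c = 408000.00 cm³, ΣAy_c = 556800.00 cm³.
x_c = 408000.00/6800.00 = 60.00 cm; y_c = 556800.00/6800.00 = 81.88 cm.

x_c = 60.00 cm, y_c = 81.88 cm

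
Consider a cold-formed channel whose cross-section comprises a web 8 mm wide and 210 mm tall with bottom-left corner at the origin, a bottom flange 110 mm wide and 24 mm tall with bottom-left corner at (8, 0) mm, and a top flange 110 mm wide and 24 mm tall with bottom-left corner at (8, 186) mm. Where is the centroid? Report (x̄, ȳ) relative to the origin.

web: A = 8 × 210 = 1680.00, centroid at (4.00, 105.00).
bottom flange: A = 110 × 24 = 2640.00, centroid at (63.00, 12.00).
top flange: A = 110 × 24 = 2640.00, centroid at (63.00, 198.00).
ΣA = 6960.00 mm², ΣAx̄ = 339360.00 mm³, ΣAȳ = 730800.00 mm³.
x̄ = 339360.00/6960.00 = 48.76 mm; ȳ = 730800.00/6960.00 = 105.00 mm.

x̄ = 48.76 mm, ȳ = 105.00 mm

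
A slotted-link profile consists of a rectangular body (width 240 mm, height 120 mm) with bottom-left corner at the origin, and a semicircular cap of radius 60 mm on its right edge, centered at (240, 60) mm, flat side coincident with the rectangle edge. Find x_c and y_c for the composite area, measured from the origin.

rectangular body: A = 240 × 120 = 28800.00, centroid at (120.00, 60.00).
semicircular end: A = ½π·60² = 5654.87, centroid at (265.46, 60.00).
ΣA = 34454.87 mm², ΣAx_c = 4957168.03 mm³, ΣAy_c = 2067292.01 mm³.
x_c = 4957168.03/34454.87 = 143.87 mm; y_c = 2067292.01/34454.87 = 60.00 mm.

x_c = 143.87 mm, y_c = 60.00 mm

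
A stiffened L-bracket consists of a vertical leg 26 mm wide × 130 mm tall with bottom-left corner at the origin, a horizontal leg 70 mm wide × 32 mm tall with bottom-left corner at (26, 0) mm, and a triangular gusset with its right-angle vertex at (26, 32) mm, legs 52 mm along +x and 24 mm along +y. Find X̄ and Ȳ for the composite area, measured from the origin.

vertical leg: A = 26 × 130 = 3380.00, centroid at (13.00, 65.00).
horizontal leg: A = 70 × 32 = 2240.00, centroid at (61.00, 16.00).
gusset: A = ½·52·24 = 624.00, centroid at (43.33, 40.00).
ΣA = 6244.00 mm², ΣAX̄ = 207620.00 mm³, ΣAȲ = 280500.00 mm³.
X̄ = 207620.00/6244.00 = 33.25 mm; Ȳ = 280500.00/6244.00 = 44.92 mm.

X̄ = 33.25 mm, Ȳ = 44.92 mm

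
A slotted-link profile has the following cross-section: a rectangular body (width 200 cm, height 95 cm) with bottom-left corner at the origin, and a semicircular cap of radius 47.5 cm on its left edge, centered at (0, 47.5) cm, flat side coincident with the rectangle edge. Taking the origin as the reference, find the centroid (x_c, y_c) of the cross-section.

x_c = 81.11 cm, y_c = 47.50 cm

Part | A | x̄ᵢ | ȳᵢ | A·x̄ᵢ | A·ȳᵢ
rectangular body | 19000.00 | 100.00 | 47.50 | 1900000.00 | 902500.00
semicircular end | 3544.11 | -20.16 | 47.50 | -71447.92 | 168345.19
Σ | 22544.11 |  |  | 1828552.08 | 1070845.19
x_c = 1828552.08 / 22544.11 = 81.11 cm
y_c = 1070845.19 / 22544.11 = 47.50 cm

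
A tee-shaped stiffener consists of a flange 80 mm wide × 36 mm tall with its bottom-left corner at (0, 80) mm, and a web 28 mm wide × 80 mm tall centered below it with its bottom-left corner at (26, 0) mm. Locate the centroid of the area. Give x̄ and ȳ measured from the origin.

Part | A | x̄ᵢ | ȳᵢ | A·x̄ᵢ | A·ȳᵢ
web | 2240.00 | 40.00 | 40.00 | 89600.00 | 89600.00
flange | 2880.00 | 40.00 | 98.00 | 115200.00 | 282240.00
Σ | 5120.00 |  |  | 204800.00 | 371840.00
x̄ = 204800.00 / 5120.00 = 40.00 mm
ȳ = 371840.00 / 5120.00 = 72.62 mm

x̄ = 40.00 mm, ȳ = 72.62 mm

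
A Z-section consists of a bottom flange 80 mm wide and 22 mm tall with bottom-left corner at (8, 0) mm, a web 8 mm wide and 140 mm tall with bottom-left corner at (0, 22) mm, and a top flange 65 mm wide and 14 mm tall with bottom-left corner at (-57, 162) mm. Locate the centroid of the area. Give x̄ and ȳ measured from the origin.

bottom flange: A = 80 × 22 = 1760.00, centroid at (48.00, 11.00).
web: A = 8 × 140 = 1120.00, centroid at (4.00, 92.00).
top flange: A = 65 × 14 = 910.00, centroid at (-24.50, 169.00).
ΣA = 3790.00 mm², ΣAx̄ = 66665.00 mm³, ΣAȳ = 276190.00 mm³.
x̄ = 66665.00/3790.00 = 17.59 mm; ȳ = 276190.00/3790.00 = 72.87 mm.

x̄ = 17.59 mm, ȳ = 72.87 mm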